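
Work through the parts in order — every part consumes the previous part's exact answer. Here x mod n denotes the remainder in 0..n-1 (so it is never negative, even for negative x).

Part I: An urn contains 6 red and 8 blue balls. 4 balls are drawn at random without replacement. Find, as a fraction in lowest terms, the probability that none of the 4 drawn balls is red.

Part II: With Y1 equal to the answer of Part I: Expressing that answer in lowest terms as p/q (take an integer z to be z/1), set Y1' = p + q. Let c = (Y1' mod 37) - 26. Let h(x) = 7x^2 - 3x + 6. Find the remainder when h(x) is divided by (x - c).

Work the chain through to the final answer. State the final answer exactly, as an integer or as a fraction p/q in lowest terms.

3156

Part I: total draws C(14,4) = 1001; favorable C(8,4) = 70; P = 10/143; answer 10/143
Part II: Y1 = 10/143; threaded value p + q = 153; c = -21; remainder = value at the root: 7*(-21)^2 - 3*(-21)^1 + 6 = (3087) + (63) + (6) = 3156; answer 3156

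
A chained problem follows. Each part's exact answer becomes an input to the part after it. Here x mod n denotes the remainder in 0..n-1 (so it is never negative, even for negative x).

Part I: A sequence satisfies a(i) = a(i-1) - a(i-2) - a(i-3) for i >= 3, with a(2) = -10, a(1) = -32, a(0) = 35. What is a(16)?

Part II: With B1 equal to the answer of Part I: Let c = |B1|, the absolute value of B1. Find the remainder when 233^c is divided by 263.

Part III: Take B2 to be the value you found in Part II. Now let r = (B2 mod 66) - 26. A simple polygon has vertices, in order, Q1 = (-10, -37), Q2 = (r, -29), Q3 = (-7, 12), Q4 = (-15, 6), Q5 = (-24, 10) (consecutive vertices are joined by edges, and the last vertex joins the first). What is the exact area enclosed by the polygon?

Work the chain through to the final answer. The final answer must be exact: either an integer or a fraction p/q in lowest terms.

1697/2

Part I: a(3) = 1*(-10) - 1*(-32) - 1*(35) = -13; iterating: a(3)=-13, a(4)=29, a(5)=52, a(6)=36, a(7)=-45, a(8)=-133, a(9)=-124, a(10)=54, a(11)=311, a(12)=381, a(13)=16, a(14)=-676, a(15)=-1073, a(16)=-413; answer -413
Part II: B1 = -413; c = 413; squarings mod 263: 233^1=233, 233^2=111, 233^4=223, 233^8=22, 233^16=221, 233^32=186, 233^64=143, 233^128=198, 233^256=17; 233^413 = 233^1 * 233^4 * 233^8 * 233^16 * 233^128 * 233^256 = 102 (mod 263); answer 102
Part III: B2 = 102; r = 10; cross terms: (-10*-29 - 10*-37)=660, (10*12 - -7*-29)=-83, (-7*6 - -15*12)=138, (-15*10 - -24*6)=-6, (-24*-37 - -10*10)=988; twice the area = |1697| = 1697; area = 1697/2; answer 1697/2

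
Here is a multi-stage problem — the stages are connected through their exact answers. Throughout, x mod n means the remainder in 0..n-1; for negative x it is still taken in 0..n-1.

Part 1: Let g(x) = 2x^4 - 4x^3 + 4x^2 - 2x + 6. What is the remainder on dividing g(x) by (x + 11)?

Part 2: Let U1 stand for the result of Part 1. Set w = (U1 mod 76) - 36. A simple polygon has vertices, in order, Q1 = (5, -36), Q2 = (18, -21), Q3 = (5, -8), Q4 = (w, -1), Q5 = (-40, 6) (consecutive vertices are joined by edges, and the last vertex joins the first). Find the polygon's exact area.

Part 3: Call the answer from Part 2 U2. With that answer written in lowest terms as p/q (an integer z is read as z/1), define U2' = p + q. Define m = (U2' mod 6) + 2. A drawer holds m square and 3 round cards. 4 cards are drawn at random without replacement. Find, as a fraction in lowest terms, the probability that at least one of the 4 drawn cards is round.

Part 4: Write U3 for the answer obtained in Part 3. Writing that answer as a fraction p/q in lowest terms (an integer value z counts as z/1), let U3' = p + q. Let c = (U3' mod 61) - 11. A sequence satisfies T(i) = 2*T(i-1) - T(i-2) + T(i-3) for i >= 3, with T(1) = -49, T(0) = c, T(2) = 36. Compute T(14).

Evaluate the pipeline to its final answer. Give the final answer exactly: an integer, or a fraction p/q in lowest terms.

Part 1: remainder = value at the root: 2*(-11)^4 - 4*(-11)^3 + 4*(-11)^2 - 2*(-11)^1 + 6 = (29282) + (5324) + (484) + (22) + (6) = 35118; answer 35118
Part 2: U1 = 35118; w = -30; cross terms: (5*-21 - 18*-36)=543, (18*-8 - 5*-21)=-39, (5*-1 - -30*-8)=-245, (-30*6 - -40*-1)=-220, (-40*-36 - 5*6)=1410; twice the area = |1449| = 1449; area = 1449/2; answer 1449/2
Part 3: U2 = 1449/2; threaded value p + q = 1451; m = 7; total draws C(10,4) = 210; complement C(7,4) = 35; favorable 210 - 35 = 175; P = 5/6; answer 5/6
Part 4: U3 = 5/6; threaded value p + q = 11; c = 0; T(3) = 2*(36) - 1*(-49) + 1*(0) = 121; iterating: T(3)=121, T(4)=157, T(5)=229, T(6)=422, T(7)=772, T(8)=1351, T(9)=2352, T(10)=4125, T(11)=7249, T(12)=12725, T(13)=22326, T(14)=39176; answer 39176

39176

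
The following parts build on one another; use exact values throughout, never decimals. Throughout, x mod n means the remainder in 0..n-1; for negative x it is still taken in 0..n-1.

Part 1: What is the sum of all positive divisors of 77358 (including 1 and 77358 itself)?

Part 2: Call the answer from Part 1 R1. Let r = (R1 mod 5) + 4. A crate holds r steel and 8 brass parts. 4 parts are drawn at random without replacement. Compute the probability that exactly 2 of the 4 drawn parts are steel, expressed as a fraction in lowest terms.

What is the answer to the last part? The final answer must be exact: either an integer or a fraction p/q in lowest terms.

28/65

Part 1: 77358 = 2 * 3 * 12893; sigma = (1 + 2) * (1 + 3) * (1 + 12893) = 3 * 4 * 12894 = 154728; answer 154728
Part 2: R1 = 154728; r = 7; total draws C(15,4) = 1365; favorable C(7,2)*C(8,2) = 588; P = 28/65; answer 28/65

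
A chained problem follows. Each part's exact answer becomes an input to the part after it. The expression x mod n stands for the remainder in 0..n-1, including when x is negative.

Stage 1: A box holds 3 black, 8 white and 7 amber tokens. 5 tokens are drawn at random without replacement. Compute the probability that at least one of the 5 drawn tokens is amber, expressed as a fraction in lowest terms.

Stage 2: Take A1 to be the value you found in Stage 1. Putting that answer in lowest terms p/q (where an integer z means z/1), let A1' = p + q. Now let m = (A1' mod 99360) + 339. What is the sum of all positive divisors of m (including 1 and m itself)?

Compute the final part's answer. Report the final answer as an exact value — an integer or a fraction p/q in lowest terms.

1512

Stage 1: total draws C(18,5) = 8568; complement C(11,5) = 462; favorable 8568 - 462 = 8106; P = 193/204; answer 193/204
Stage 2: A1 = 193/204; threaded value p + q = 397; m = 736; 736 = 2^5 * 23; sigma = (1 + 2 + 4 + 8 + 16 + 32) * (1 + 23) = 63 * 24 = 1512; answer 1512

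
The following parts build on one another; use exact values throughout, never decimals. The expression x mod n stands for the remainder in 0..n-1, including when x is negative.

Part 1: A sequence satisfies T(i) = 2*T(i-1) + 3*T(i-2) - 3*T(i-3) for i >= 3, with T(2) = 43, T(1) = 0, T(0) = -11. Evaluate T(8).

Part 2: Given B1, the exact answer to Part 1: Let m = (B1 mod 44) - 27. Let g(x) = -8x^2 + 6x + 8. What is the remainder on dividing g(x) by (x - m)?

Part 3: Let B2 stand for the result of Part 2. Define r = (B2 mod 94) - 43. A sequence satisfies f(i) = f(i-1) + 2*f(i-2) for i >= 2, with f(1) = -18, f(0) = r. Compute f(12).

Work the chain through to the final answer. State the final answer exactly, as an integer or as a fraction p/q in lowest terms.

-42328

Part 1: T(3) = 2*(43) + 3*(0) - 3*(-11) = 119; iterating: T(3)=119, T(4)=367, T(5)=962, T(6)=2668, T(7)=7121, T(8)=19360; answer 19360
Part 2: B1 = 19360; m = -27; remainder = value at the root: -8*(-27)^2 + 6*(-27)^1 + 8 = (-5832) + (-162) + (8) = -5986; answer -5986
Part 3: B2 = -5986; r = -13; f(2) = 1*(-18) + 2*(-13) = -44; iterating: f(2)=-44, f(3)=-80, f(4)=-168, f(5)=-328, f(6)=-664, f(7)=-1320, f(8)=-2648, f(9)=-5288, f(10)=-10584, f(11)=-21160, f(12)=-42328; answer -42328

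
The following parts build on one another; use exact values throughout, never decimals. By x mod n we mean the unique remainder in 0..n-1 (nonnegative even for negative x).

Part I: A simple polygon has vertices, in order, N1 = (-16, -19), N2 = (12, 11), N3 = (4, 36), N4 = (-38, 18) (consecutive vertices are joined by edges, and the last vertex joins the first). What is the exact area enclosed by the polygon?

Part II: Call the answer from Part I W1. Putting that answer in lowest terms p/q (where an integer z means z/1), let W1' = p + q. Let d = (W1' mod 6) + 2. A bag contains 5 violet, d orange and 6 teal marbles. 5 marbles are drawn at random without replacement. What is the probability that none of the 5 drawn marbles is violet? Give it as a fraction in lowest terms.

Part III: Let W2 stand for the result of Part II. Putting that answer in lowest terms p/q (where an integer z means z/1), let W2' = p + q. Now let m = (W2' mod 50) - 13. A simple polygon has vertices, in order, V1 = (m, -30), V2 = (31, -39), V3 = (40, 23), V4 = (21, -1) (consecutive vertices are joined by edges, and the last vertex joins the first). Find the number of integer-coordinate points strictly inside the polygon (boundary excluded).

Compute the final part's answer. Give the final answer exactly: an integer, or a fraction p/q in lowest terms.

Part I: cross terms: (-16*11 - 12*-19)=52, (12*36 - 4*11)=388, (4*18 - -38*36)=1440, (-38*-19 - -16*18)=1010; twice the area = |2890| = 2890; area = 1445; answer 1445
Part II: W1 = 1445; threaded value p + q = 1446; d = 2; total draws C(13,5) = 1287; favorable C(8,5) = 56; P = 56/1287; answer 56/1287
Part III: W2 = 56/1287; threaded value p + q = 1343; m = 30; cross terms: (30*-39 - 31*-30)=-240, (31*23 - 40*-39)=2273, (40*-1 - 21*23)=-523, (21*-30 - 30*-1)=-600; twice the area = |910| = 910; area = 455; boundary points = 1 + 1 + 1 + 1 = 4; strictly interior points = area - boundary/2 + 1 = 454; answer 454

454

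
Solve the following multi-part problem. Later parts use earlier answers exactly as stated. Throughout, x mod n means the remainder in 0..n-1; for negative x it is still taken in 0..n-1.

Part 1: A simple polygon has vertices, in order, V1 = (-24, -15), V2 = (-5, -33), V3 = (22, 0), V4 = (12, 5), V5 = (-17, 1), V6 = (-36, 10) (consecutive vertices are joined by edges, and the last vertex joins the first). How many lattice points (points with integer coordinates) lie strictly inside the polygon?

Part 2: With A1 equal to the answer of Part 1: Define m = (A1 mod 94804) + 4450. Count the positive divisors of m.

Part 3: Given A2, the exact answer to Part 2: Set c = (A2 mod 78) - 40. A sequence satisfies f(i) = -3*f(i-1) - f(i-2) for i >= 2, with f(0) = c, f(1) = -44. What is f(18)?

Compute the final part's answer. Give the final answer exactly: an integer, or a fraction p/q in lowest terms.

839427872

Part 1: cross terms: (-24*-33 - -5*-15)=717, (-5*0 - 22*-33)=726, (22*5 - 12*0)=110, (12*1 - -17*5)=97, (-17*10 - -36*1)=-134, (-36*-15 - -24*10)=780; twice the area = |2296| = 2296; area = 1148; boundary points = 1 + 3 + 5 + 1 + 1 + 1 = 12; strictly interior points = area - boundary/2 + 1 = 1143; answer 1143
Part 2: A1 = 1143; m = 5593; 5593 = 7 * 17 * 47; number of divisors = (1+1) * (1+1) * (1+1) = 8; answer 8
Part 3: A2 = 8; c = -32; f(2) = -3*(-44) - 1*(-32) = 164; iterating: f(2)=164, f(3)=-448, f(4)=1180, f(5)=-3092, f(6)=8096, f(7)=-21196, f(8)=55492, f(9)=-145280, f(10)=380348, f(11)=-995764, f(12)=2606944, f(13)=-6825068, f(14)=17868260, f(15)=-46779712, f(16)=122470876, f(17)=-320632916, f(18)=839427872; answer 839427872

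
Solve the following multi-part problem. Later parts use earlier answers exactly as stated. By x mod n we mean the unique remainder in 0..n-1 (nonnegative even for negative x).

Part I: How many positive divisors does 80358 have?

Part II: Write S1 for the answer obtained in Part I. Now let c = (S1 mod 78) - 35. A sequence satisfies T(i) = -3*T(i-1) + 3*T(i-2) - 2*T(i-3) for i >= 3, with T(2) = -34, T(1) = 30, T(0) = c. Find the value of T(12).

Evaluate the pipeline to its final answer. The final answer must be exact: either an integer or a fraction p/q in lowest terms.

-45616198

Part I: 80358 = 2 * 3 * 59 * 227; number of divisors = (1+1) * (1+1) * (1+1) * (1+1) = 16; answer 16
Part II: S1 = 16; c = -19; T(3) = -3*(-34) + 3*(30) - 2*(-19) = 230; iterating: T(3)=230, T(4)=-852, T(5)=3314, T(6)=-12958, T(7)=50520, T(8)=-197062, T(9)=768662, T(10)=-2998212, T(11)=11694746, T(12)=-45616198; answer -45616198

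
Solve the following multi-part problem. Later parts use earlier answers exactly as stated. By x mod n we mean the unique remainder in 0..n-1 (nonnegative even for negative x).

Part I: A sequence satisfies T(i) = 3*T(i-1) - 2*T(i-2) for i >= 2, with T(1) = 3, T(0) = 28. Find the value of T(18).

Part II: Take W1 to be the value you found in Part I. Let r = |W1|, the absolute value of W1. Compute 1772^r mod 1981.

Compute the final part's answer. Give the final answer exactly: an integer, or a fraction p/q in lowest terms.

Part I: T(2) = 3*(3) - 2*(28) = -47; iterating: T(2)=-47, T(3)=-147, T(4)=-347, T(5)=-747, T(6)=-1547, T(7)=-3147, T(8)=-6347, T(9)=-12747, T(10)=-25547, T(11)=-51147, T(12)=-102347, T(13)=-204747, T(14)=-409547, T(15)=-819147, T(16)=-1638347, T(17)=-3276747, T(18)=-6553547; answer -6553547
Part II: W1 = -6553547; r = 6553547; squarings mod 1981: 1772^1=1772, 1772^2=99, 1772^4=1877, 1772^8=911, 1772^16=1863, 1772^32=57, 1772^64=1268, 1772^128=1233, 1772^256=862, 1772^512=169, 1772^1024=827, 1772^2048=484, 1772^4096=498, 1772^8192=379, 1772^16384=1009, 1772^32768=1828, 1772^65536=1618, 1772^131072=1023, 1772^262144=561, 1772^524288=1723, 1772^1048576=1191, 1772^2097152=85, 1772^4194304=1282; 1772^6553547 = 1772^1 * 1772^2 * 1772^8 * 1772^64 * 1772^128 * 1772^256 * 1772^512 * 1772^1024 * 1772^2048 * 1772^4096 * 1772^8192 * 1772^16384 * 1772^32768 * 1772^65536 * 1772^131072 * 1772^2097152 * 1772^4194304 = 911 (mod 1981); answer 911

911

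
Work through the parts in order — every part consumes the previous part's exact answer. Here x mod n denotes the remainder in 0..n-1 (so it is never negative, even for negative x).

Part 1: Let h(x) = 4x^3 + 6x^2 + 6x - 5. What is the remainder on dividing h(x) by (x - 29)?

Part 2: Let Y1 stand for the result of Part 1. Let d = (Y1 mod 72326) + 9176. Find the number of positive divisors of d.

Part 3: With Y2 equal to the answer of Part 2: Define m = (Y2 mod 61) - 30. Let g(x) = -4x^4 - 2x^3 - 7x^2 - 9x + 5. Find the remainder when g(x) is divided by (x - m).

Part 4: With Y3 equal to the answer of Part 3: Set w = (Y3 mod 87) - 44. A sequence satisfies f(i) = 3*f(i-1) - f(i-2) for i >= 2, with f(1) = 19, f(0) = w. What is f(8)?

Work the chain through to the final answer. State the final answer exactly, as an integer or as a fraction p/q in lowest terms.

Part 1: remainder = value at the root: 4*(29)^3 + 6*(29)^2 + 6*(29)^1 - 5 = (97556) + (5046) + (174) + (-5) = 102771; answer 102771
Part 2: Y1 = 102771; d = 39621; 39621 = 3 * 47 * 281; number of divisors = (1+1) * (1+1) * (1+1) = 8; answer 8
Part 3: Y2 = 8; m = -22; remainder = value at the root: -4*(-22)^4 - 2*(-22)^3 - 7*(-22)^2 - 9*(-22)^1 + 5 = (-937024) + (21296) + (-3388) + (198) + (5) = -918913; answer -918913
Part 4: Y3 = -918913; w = 24; f(2) = 3*(19) - 1*(24) = 33; iterating: f(2)=33, f(3)=80, f(4)=207, f(5)=541, f(6)=1416, f(7)=3707, f(8)=9705; answer 9705

9705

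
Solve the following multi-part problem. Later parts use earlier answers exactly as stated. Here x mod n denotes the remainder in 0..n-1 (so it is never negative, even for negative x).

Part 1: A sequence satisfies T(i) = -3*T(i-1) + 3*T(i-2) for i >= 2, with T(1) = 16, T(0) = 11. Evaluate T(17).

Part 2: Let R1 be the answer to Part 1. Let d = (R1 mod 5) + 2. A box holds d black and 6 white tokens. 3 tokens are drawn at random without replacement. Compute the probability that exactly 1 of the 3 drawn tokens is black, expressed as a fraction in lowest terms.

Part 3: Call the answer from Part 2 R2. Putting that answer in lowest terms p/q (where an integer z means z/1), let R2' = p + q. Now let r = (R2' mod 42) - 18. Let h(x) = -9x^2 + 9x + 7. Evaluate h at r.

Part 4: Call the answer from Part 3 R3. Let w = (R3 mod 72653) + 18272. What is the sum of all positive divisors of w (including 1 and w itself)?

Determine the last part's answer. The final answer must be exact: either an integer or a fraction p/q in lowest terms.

Part 1: T(2) = -3*(16) + 3*(11) = -15; iterating: T(2)=-15, T(3)=93, T(4)=-324, T(5)=1251, T(6)=-4725, T(7)=17928, T(8)=-67959, T(9)=257661, T(10)=-976860, T(11)=3703563, T(12)=-14041269, T(13)=53234496, T(14)=-201827295, T(15)=765185373, T(16)=-2901038004, T(17)=10998670131; answer 10998670131
Part 2: R1 = 10998670131; d = 3; total draws C(9,3) = 84; favorable C(3,1)*C(6,2) = 45; P = 15/28; answer 15/28
Part 3: R2 = 15/28; threaded value p + q = 43; r = -17; -9*(-17)^2 + 9*(-17)^1 + 7 = (-2601) + (-153) + (7) = -2747; answer -2747
Part 4: R3 = -2747; w = 88178; 88178 = 2 * 44089; sigma = (1 + 2) * (1 + 44089) = 3 * 44090 = 132270; answer 132270

132270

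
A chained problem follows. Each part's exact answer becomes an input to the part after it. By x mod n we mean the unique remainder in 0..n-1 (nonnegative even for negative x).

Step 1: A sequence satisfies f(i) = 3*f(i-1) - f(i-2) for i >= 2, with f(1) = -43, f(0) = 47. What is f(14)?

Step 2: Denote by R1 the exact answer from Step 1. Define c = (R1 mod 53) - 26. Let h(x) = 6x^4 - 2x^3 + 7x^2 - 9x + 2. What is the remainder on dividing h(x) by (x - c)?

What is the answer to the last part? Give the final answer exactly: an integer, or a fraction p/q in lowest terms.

Step 1: f(2) = 3*(-43) - 1*(47) = -176; iterating: f(2)=-176, f(3)=-485, f(4)=-1279, f(5)=-3352, f(6)=-8777, f(7)=-22979, f(8)=-60160, f(9)=-157501, f(10)=-412343, f(11)=-1079528, f(12)=-2826241, f(13)=-7399195, f(14)=-19371344; answer -19371344
Step 2: R1 = -19371344; c = 24; remainder = value at the root: 6*(24)^4 - 2*(24)^3 + 7*(24)^2 - 9*(24)^1 + 2 = (1990656) + (-27648) + (4032) + (-216) + (2) = 1966826; answer 1966826

1966826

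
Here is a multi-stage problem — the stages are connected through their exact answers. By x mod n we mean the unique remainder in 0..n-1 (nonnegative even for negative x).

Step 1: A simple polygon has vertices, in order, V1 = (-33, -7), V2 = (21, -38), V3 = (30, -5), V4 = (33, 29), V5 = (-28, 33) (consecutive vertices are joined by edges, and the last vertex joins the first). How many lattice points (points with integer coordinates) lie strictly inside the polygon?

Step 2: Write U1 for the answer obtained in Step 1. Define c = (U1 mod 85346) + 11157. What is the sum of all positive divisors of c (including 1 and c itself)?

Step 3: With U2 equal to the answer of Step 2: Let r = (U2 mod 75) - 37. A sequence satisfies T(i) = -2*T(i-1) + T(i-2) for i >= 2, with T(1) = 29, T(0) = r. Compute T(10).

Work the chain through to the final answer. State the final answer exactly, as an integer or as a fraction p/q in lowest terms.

-100482

Step 1: cross terms: (-33*-38 - 21*-7)=1401, (21*-5 - 30*-38)=1035, (30*29 - 33*-5)=1035, (33*33 - -28*29)=1901, (-28*-7 - -33*33)=1285; twice the area = |6657| = 6657; area = 6657/2; boundary points = 1 + 3 + 1 + 1 + 5 = 11; strictly interior points = area - boundary/2 + 1 = 3324; answer 3324
Step 2: U1 = 3324; c = 14481; 14481 = 3^2 * 1609; sigma = (1 + 3 + 9) * (1 + 1609) = 13 * 1610 = 20930; answer 20930
Step 3: U2 = 20930; r = -32; T(2) = -2*(29) + 1*(-32) = -90; iterating: T(2)=-90, T(3)=209, T(4)=-508, T(5)=1225, T(6)=-2958, T(7)=7141, T(8)=-17240, T(9)=41621, T(10)=-100482; answer -100482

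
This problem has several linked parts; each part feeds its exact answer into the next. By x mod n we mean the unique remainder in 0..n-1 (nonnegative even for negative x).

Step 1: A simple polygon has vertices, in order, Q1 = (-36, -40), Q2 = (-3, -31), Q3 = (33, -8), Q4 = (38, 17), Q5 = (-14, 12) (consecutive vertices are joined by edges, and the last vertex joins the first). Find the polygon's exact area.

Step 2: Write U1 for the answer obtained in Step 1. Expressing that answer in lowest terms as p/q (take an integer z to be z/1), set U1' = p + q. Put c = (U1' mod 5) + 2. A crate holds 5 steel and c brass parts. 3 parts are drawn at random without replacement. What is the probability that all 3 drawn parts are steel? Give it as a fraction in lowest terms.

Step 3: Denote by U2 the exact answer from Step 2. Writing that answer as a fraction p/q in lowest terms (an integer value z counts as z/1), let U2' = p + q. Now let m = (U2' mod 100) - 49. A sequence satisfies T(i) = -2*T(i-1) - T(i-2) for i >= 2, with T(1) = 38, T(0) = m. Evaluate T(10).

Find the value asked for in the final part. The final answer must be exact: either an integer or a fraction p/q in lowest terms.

-56

Step 1: cross terms: (-36*-31 - -3*-40)=996, (-3*-8 - 33*-31)=1047, (33*17 - 38*-8)=865, (38*12 - -14*17)=694, (-14*-40 - -36*12)=992; twice the area = |4594| = 4594; area = 2297; answer 2297
Step 2: U1 = 2297; threaded value p + q = 2298; c = 5; total draws C(10,3) = 120; favorable C(5,3) = 10; P = 1/12; answer 1/12
Step 3: U2 = 1/12; threaded value p + q = 13; m = -36; T(2) = -2*(38) - 1*(-36) = -40; iterating: T(2)=-40, T(3)=42, T(4)=-44, T(5)=46, T(6)=-48, T(7)=50, T(8)=-52, T(9)=54, T(10)=-56; answer -56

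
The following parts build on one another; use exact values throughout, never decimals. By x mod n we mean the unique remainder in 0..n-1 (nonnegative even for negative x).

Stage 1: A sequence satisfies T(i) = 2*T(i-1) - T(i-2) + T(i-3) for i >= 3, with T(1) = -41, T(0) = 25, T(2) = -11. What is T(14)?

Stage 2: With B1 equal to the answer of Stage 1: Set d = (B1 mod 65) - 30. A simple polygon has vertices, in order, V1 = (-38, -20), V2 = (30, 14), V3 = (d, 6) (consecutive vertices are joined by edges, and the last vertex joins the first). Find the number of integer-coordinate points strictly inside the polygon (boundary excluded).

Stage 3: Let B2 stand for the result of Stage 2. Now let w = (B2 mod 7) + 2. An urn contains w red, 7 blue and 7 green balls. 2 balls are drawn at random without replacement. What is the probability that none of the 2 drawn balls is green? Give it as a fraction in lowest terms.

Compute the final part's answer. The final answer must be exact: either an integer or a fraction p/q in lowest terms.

Stage 1: T(3) = 2*(-11) - 1*(-41) + 1*(25) = 44; iterating: T(3)=44, T(4)=58, T(5)=61, T(6)=108, T(7)=213, T(8)=379, T(9)=653, T(10)=1140, T(11)=2006, T(12)=3525, T(13)=6184, T(14)=10849; answer 10849
Stage 2: B1 = 10849; d = 29; cross terms: (-38*14 - 30*-20)=68, (30*6 - 29*14)=-226, (29*-20 - -38*6)=-352; twice the area = |-510| = 510; area = 255; boundary points = 34 + 1 + 1 = 36; strictly interior points = area - boundary/2 + 1 = 238; answer 238
Stage 3: B2 = 238; w = 2; total draws C(16,2) = 120; favorable C(9,2) = 36; P = 3/10; answer 3/10

3/10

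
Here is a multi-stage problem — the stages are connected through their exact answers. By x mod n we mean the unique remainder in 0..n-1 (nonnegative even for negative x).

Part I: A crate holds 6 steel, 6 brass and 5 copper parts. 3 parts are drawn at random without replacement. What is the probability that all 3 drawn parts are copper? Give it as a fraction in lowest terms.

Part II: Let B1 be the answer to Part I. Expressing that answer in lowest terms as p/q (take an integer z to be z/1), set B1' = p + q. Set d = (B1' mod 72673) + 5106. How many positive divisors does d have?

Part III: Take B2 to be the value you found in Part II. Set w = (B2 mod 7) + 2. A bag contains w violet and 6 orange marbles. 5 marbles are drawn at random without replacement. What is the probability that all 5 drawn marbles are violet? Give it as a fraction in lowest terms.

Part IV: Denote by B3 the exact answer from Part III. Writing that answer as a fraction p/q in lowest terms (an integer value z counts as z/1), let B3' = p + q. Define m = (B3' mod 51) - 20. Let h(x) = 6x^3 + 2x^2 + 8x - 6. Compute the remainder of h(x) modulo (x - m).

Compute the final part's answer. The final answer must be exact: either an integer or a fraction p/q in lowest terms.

Part I: total draws C(17,3) = 680; favorable C(5,3) = 10; P = 1/68; answer 1/68
Part II: B1 = 1/68; threaded value p + q = 69; d = 5175; 5175 = 3^2 * 5^2 * 23; number of divisors = (2+1) * (2+1) * (1+1) = 18; answer 18
Part III: B2 = 18; w = 6; total draws C(12,5) = 792; favorable C(6,5) = 6; P = 1/132; answer 1/132
Part IV: B3 = 1/132; threaded value p + q = 133; m = 11; remainder = value at the root: 6*(11)^3 + 2*(11)^2 + 8*(11)^1 - 6 = (7986) + (242) + (88) + (-6) = 8310; answer 8310

8310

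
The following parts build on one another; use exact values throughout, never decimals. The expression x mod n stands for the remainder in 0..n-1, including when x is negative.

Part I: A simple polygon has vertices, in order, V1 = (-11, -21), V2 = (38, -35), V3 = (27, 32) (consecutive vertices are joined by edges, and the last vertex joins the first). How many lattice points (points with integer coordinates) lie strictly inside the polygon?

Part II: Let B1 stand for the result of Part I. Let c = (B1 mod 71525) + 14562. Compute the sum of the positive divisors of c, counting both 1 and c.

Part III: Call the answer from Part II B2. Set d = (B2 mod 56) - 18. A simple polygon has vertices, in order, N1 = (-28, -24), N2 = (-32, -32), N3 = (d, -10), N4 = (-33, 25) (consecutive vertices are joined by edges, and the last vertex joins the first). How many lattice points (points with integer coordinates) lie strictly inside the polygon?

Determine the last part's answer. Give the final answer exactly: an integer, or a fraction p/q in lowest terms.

1654

Part I: cross terms: (-11*-35 - 38*-21)=1183, (38*32 - 27*-35)=2161, (27*-21 - -11*32)=-215; twice the area = |3129| = 3129; area = 3129/2; boundary points = 7 + 1 + 1 = 9; strictly interior points = area - boundary/2 + 1 = 1561; answer 1561
Part II: B1 = 1561; c = 16123; 16123 = 23 * 701; sigma = (1 + 23) * (1 + 701) = 24 * 702 = 16848; answer 16848
Part III: B2 = 16848; d = 30; cross terms: (-28*-32 - -32*-24)=128, (-32*-10 - 30*-32)=1280, (30*25 - -33*-10)=420, (-33*-24 - -28*25)=1492; twice the area = |3320| = 3320; area = 1660; boundary points = 4 + 2 + 7 + 1 = 14; strictly interior points = area - boundary/2 + 1 = 1654; answer 1654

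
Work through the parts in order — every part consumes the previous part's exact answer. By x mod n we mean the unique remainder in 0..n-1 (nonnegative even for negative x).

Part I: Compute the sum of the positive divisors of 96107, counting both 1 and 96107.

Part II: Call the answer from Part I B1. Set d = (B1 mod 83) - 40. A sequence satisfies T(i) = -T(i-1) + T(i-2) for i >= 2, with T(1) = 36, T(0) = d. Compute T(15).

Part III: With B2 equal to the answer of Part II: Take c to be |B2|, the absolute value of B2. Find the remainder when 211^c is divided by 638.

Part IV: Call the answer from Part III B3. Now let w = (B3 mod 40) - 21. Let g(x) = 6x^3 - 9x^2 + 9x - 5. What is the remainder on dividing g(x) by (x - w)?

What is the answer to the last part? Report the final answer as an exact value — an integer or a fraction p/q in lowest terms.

Part I: 96107 = 11 * 8737; sigma = (1 + 11) * (1 + 8737) = 12 * 8738 = 104856; answer 104856
Part II: B1 = 104856; d = -13; T(2) = -1*(36) + 1*(-13) = -49; iterating: T(2)=-49, T(3)=85, T(4)=-134, T(5)=219, T(6)=-353, T(7)=572, T(8)=-925, T(9)=1497, T(10)=-2422, T(11)=3919, T(12)=-6341, T(13)=10260, T(14)=-16601, T(15)=26861; answer 26861
Part III: B2 = 26861; c = 26861; squarings mod 638: 211^1=211, 211^2=499, 211^4=181, 211^8=223, 211^16=603, 211^32=587, 211^64=49, 211^128=487, 211^256=471, 211^512=455, 211^1024=313, 211^2048=355, 211^4096=339, 211^8192=81, 211^16384=181; 211^26861 = 211^1 * 211^4 * 211^8 * 211^32 * 211^64 * 211^128 * 211^2048 * 211^8192 * 211^16384 = 189 (mod 638); answer 189
Part IV: B3 = 189; w = 8; remainder = value at the root: 6*(8)^3 - 9*(8)^2 + 9*(8)^1 - 5 = (3072) + (-576) + (72) + (-5) = 2563; answer 2563

2563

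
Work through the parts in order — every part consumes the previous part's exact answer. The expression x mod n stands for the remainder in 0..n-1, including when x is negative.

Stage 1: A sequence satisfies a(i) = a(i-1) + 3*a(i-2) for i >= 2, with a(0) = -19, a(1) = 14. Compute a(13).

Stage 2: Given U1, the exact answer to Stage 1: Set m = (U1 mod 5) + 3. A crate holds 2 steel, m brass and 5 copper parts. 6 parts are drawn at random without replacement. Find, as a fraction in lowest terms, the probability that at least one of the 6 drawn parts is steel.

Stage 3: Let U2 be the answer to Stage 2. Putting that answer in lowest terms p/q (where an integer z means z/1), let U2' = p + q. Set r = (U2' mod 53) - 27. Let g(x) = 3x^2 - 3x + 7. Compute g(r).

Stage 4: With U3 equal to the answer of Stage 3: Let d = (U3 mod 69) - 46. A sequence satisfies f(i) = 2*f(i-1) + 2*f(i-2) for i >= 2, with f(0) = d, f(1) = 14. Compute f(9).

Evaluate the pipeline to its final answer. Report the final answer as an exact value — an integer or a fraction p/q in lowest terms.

Stage 1: a(2) = 1*(14) + 3*(-19) = -43; iterating: a(2)=-43, a(3)=-1, a(4)=-130, a(5)=-133, a(6)=-523, a(7)=-922, a(8)=-2491, a(9)=-5257, a(10)=-12730, a(11)=-28501, a(12)=-66691, a(13)=-152194; answer -152194
Stage 2: U1 = -152194; m = 4; total draws C(11,6) = 462; complement C(9,6) = 84; favorable 462 - 84 = 378; P = 9/11; answer 9/11
Stage 3: U2 = 9/11; threaded value p + q = 20; r = -7; 3*(-7)^2 - 3*(-7)^1 + 7 = (147) + (21) + (7) = 175; answer 175
Stage 4: U3 = 175; d = -9; f(2) = 2*(14) + 2*(-9) = 10; iterating: f(2)=10, f(3)=48, f(4)=116, f(5)=328, f(6)=888, f(7)=2432, f(8)=6640, f(9)=18144; answer 18144

18144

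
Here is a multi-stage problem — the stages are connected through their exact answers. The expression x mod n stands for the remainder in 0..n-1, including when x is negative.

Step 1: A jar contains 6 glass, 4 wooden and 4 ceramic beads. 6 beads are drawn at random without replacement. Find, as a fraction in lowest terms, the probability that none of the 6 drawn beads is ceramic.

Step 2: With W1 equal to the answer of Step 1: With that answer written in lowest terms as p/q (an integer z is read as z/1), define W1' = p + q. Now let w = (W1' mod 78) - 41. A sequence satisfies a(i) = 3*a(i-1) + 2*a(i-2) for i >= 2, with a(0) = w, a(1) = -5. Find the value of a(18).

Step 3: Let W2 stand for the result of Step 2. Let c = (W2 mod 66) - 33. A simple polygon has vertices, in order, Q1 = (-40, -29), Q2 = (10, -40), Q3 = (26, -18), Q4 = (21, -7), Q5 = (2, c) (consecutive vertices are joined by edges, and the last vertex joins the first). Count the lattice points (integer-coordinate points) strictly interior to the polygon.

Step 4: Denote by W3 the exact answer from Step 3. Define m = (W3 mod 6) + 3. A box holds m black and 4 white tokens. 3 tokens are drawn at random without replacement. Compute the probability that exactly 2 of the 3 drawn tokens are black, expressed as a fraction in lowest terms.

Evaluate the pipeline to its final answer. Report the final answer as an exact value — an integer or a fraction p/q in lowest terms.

Step 1: total draws C(14,6) = 3003; favorable C(10,6) = 210; P = 10/143; answer 10/143
Step 2: W1 = 10/143; threaded value p + q = 153; w = 34; a(2) = 3*(-5) + 2*(34) = 53; iterating: a(2)=53, a(3)=149, a(4)=553, a(5)=1957, a(6)=6977, a(7)=24845, a(8)=88489, a(9)=315157, a(10)=1122449, a(11)=3997661, a(12)=14237881, a(13)=50708965, a(14)=180602657, a(15)=643225901, a(16)=2290883017, a(17)=8159100853, a(18)=29059068593; answer 29059068593
Step 3: W2 = 29059068593; c = -28; cross terms: (-40*-40 - 10*-29)=1890, (10*-18 - 26*-40)=860, (26*-7 - 21*-18)=196, (21*-28 - 2*-7)=-574, (2*-29 - -40*-28)=-1178; twice the area = |1194| = 1194; area = 597; boundary points = 1 + 2 + 1 + 1 + 1 = 6; strictly interior points = area - boundary/2 + 1 = 595; answer 595
Step 4: W3 = 595; m = 4; total draws C(8,3) = 56; favorable C(4,2)*C(4,1) = 24; P = 3/7; answer 3/7

3/7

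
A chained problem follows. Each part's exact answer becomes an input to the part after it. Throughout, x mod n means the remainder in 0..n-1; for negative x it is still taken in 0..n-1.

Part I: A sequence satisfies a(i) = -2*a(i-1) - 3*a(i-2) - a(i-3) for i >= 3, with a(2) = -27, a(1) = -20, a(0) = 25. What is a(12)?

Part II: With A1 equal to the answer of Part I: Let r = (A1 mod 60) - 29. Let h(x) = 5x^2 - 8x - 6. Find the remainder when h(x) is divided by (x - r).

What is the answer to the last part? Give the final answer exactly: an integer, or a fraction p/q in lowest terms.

Part I: a(3) = -2*(-27) - 3*(-20) - 1*(25) = 89; iterating: a(3)=89, a(4)=-77, a(5)=-86, a(6)=314, a(7)=-293, a(8)=-270, a(9)=1105, a(10)=-1107, a(11)=-831, a(12)=3878; answer 3878
Part II: A1 = 3878; r = 9; remainder = value at the root: 5*(9)^2 - 8*(9)^1 - 6 = (405) + (-72) + (-6) = 327; answer 327

327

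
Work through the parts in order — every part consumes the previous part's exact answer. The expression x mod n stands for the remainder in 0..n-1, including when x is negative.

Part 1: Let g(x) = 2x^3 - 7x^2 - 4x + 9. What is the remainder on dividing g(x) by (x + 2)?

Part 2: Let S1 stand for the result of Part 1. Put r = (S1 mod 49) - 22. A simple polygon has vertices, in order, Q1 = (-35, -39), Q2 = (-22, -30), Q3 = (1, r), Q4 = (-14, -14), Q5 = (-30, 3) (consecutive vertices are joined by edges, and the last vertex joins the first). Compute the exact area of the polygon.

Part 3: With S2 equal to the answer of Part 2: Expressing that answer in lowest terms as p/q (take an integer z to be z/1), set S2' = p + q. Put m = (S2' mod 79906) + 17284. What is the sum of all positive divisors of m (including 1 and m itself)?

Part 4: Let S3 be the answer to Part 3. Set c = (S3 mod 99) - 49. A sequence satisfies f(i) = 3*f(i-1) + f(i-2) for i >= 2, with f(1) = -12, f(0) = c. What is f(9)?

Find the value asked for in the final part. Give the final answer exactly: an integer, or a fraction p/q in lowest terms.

13221

Part 1: remainder = value at the root: 2*(-2)^3 - 7*(-2)^2 - 4*(-2)^1 + 9 = (-16) + (-28) + (8) + (9) = -27; answer -27
Part 2: S1 = -27; r = 0; cross terms: (-35*-30 - -22*-39)=192, (-22*0 - 1*-30)=30, (1*-14 - -14*0)=-14, (-14*3 - -30*-14)=-462, (-30*-39 - -35*3)=1275; twice the area = |1021| = 1021; area = 1021/2; answer 1021/2
Part 3: S2 = 1021/2; threaded value p + q = 1023; m = 18307; 18307 is prime, so its only divisors are 1 and 18307; sigma = 1 + 18307 = 18308; answer 18308
Part 4: S3 = 18308; c = 43; f(2) = 3*(-12) + 1*(43) = 7; iterating: f(2)=7, f(3)=9, f(4)=34, f(5)=111, f(6)=367, f(7)=1212, f(8)=4003, f(9)=13221; answer 13221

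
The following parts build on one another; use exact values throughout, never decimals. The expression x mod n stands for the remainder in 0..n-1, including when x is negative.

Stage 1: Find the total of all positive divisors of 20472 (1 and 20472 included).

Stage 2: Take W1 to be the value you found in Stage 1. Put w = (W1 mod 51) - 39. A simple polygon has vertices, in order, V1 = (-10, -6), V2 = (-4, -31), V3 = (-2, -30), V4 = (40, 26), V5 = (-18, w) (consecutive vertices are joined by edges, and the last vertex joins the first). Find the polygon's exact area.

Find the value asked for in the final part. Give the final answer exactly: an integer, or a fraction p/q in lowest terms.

Stage 1: 20472 = 2^3 * 3 * 853; sigma = (1 + 2 + 4 + 8) * (1 + 3) * (1 + 853) = 15 * 4 * 854 = 51240; answer 51240
Stage 2: W1 = 51240; w = -3; cross terms: (-10*-31 - -4*-6)=286, (-4*-30 - -2*-31)=58, (-2*26 - 40*-30)=1148, (40*-3 - -18*26)=348, (-18*-6 - -10*-3)=78; twice the area = |1918| = 1918; area = 959; answer 959

959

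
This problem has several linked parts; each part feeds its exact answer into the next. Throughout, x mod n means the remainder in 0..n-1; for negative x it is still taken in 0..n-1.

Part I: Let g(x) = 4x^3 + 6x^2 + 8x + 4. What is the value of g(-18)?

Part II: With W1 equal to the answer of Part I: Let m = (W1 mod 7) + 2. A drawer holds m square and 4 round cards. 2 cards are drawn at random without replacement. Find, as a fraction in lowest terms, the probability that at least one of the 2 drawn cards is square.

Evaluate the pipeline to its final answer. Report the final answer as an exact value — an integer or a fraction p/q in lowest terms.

Part I: 4*(-18)^3 + 6*(-18)^2 + 8*(-18)^1 + 4 = (-23328) + (1944) + (-144) + (4) = -21524; answer -21524
Part II: W1 = -21524; m = 3; total draws C(7,2) = 21; complement C(4,2) = 6; favorable 21 - 6 = 15; P = 5/7; answer 5/7

5/7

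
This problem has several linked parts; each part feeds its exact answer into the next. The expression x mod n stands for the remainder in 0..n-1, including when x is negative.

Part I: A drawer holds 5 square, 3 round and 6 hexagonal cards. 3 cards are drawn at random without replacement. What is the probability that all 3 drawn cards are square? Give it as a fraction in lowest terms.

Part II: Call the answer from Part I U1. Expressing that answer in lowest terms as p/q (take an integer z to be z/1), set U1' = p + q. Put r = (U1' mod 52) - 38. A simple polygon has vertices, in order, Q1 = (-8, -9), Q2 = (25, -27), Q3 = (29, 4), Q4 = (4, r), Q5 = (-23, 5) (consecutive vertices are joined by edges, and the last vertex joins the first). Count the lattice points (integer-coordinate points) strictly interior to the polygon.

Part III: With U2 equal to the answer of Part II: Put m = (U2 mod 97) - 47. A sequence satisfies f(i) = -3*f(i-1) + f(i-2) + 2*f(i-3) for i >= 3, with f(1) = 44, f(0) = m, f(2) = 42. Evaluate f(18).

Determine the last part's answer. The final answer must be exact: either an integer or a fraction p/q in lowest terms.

4392091216

Part I: total draws C(14,3) = 364; favorable C(5,3) = 10; P = 5/182; answer 5/182
Part II: U1 = 5/182; threaded value p + q = 187; r = -7; cross terms: (-8*-27 - 25*-9)=441, (25*4 - 29*-27)=883, (29*-7 - 4*4)=-219, (4*5 - -23*-7)=-141, (-23*-9 - -8*5)=247; twice the area = |1211| = 1211; area = 1211/2; boundary points = 3 + 1 + 1 + 3 + 1 = 9; strictly interior points = area - boundary/2 + 1 = 602; answer 602
Part III: U2 = 602; m = -27; f(3) = -3*(42) + 1*(44) + 2*(-27) = -136; iterating: f(3)=-136, f(4)=538, f(5)=-1666, f(6)=5264, f(7)=-16382, f(8)=51078, f(9)=-159088, f(10)=495578, f(11)=-1543666, f(12)=4808400, f(13)=-14977710, f(14)=46654198, f(15)=-145323504, f(16)=452669290, f(17)=-1410022978, f(18)=4392091216; answer 4392091216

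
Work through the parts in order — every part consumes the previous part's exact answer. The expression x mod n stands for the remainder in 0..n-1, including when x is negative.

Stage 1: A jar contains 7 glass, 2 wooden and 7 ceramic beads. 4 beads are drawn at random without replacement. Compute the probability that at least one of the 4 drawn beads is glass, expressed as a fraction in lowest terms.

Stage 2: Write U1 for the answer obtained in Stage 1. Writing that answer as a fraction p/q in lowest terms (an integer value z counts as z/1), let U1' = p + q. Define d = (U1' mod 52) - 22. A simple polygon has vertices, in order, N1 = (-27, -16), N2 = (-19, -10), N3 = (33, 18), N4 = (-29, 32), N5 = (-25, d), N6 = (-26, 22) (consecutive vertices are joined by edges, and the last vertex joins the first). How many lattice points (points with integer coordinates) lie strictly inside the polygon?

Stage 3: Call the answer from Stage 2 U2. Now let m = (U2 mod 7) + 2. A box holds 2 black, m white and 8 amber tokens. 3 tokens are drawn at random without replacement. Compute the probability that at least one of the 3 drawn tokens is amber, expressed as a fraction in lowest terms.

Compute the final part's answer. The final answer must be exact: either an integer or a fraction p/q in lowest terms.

Stage 1: total draws C(16,4) = 1820; complement C(9,4) = 126; favorable 1820 - 126 = 1694; P = 121/130; answer 121/130
Stage 2: U1 = 121/130; threaded value p + q = 251; d = 21; cross terms: (-27*-10 - -19*-16)=-34, (-19*18 - 33*-10)=-12, (33*32 - -29*18)=1578, (-29*21 - -25*32)=191, (-25*22 - -26*21)=-4, (-26*-16 - -27*22)=1010; twice the area = |2729| = 2729; area = 2729/2; boundary points = 2 + 4 + 2 + 1 + 1 + 1 = 11; strictly interior points = area - boundary/2 + 1 = 1360; answer 1360
Stage 3: U2 = 1360; m = 4; total draws C(14,3) = 364; complement C(6,3) = 20; favorable 364 - 20 = 344; P = 86/91; answer 86/91

86/91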